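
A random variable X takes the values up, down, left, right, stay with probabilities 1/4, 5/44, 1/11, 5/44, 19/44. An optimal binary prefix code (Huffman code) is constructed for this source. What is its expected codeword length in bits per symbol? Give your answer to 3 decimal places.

Repeatedly combine the two least-probable nodes; the expected code length is the sum of the merged weights.
merge 1/11 + 5/44 → 9/44
merge 5/44 + 9/44 → 7/22
merge 1/4 + 7/22 → 25/44
merge 19/44 + 25/44 → 1
L = 9/44 + 7/22 + 25/44 + 1 = 23/11 ≈ 2.091 bits/symbol.

2.091 bits/symbol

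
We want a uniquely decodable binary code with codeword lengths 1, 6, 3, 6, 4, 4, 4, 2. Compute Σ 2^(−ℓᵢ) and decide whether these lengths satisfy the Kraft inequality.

1.09375; no

With common denominator 2^6 = 64: Σ 2^(−ℓᵢ) = 32/64 + 1/64 + 8/64 + 1/64 + 4/64 + 4/64 + 4/64 + 16/64 = 70/64 = 1.09375.
Kraft's inequality requires Σ ≤ 1; here Σ = 1.09375 > 1, so no such prefix code exists.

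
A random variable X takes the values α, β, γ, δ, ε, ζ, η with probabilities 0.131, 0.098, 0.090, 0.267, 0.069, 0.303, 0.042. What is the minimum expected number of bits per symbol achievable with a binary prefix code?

Repeatedly combine the two least-probable nodes; the expected code length is the sum of the merged weights.
merge 21/500 + 69/1000 → 111/1000
merge 9/100 + 49/500 → 47/250
merge 111/1000 + 131/1000 → 121/500
merge 47/250 + 121/500 → 43/100
merge 267/1000 + 303/1000 → 57/100
merge 43/100 + 57/100 → 1
L = 111/1000 + 47/250 + 121/500 + 43/100 + 57/100 + 1 = 2541/1000 = 2.541 bits/symbol.

2.541 bits/symbol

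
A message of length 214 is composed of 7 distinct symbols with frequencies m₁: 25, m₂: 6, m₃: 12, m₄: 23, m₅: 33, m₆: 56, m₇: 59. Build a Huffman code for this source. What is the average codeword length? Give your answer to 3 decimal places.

Probabilities are the counts divided by 214.
Repeatedly combine the two least-probable nodes; the expected code length is the sum of the merged weights.
merge 3/107 + 6/107 → 9/107
merge 9/107 + 23/214 → 41/214
merge 25/214 + 33/214 → 29/107
merge 41/214 + 28/107 → 97/214
merge 29/107 + 59/214 → 117/214
merge 97/214 + 117/214 → 1
L = 9/107 + 41/214 + 29/107 + 97/214 + 117/214 + 1 = 545/214 ≈ 2.547 bits/symbol.

2.547 bits/symbol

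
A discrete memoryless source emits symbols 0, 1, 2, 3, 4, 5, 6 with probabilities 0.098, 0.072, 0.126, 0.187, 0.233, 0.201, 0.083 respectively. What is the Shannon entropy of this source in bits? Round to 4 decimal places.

2.6836 bits

H = −Σ pᵢ log₂ pᵢ.
−0.098·log₂(0.098) = 0.3284
−0.072·log₂(0.072) = 0.2733
−0.126·log₂(0.126) = 0.3766
−0.187·log₂(0.187) = 0.4523
−0.233·log₂(0.233) = 0.4897
−0.201·log₂(0.201) = 0.4653
−0.083·log₂(0.083) = 0.2980
Sum ≈ 2.6836 → 2.6836 bits.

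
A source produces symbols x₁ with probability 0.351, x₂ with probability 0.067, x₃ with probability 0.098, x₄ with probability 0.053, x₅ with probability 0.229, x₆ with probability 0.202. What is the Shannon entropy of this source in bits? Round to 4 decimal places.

2.2976 bits

H = −Σ pᵢ log₂ pᵢ.
−0.351·log₂(0.351) = 0.5302
−0.067·log₂(0.067) = 0.2613
−0.098·log₂(0.098) = 0.3284
−0.053·log₂(0.053) = 0.2246
−0.229·log₂(0.229) = 0.4870
−0.202·log₂(0.202) = 0.4661
Sum ≈ 2.2976 → 2.2976 bits.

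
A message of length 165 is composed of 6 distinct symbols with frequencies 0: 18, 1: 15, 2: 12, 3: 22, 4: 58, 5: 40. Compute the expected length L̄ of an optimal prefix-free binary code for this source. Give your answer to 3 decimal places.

Probabilities are the counts divided by 165.
Repeatedly combine the two least-probable nodes; the expected code length is the sum of the merged weights.
merge 4/55 + 1/11 → 9/55
merge 6/55 + 2/15 → 8/33
merge 9/55 + 8/33 → 67/165
merge 8/33 + 58/165 → 98/165
merge 67/165 + 98/165 → 1
L = 9/55 + 8/33 + 67/165 + 98/165 + 1 = 397/165 ≈ 2.406 bits/symbol.

2.406 bits/symbol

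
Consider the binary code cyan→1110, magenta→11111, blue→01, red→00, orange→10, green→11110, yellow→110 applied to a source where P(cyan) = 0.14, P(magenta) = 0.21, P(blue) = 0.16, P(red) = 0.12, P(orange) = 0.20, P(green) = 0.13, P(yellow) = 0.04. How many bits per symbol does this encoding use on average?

L̄ = Σ pᵢ·ℓᵢ = 0.14·4 + 0.21·5 + 0.16·2 + 0.12·2 + 0.20·2 + 0.13·5 + 0.04·3 = 3.34 bits/symbol.

3.34 bits/symbol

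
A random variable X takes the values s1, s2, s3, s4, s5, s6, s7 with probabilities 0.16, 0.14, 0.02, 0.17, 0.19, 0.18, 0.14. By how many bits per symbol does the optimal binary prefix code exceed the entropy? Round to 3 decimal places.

Entropy H = −Σ p log₂ p ≈ 2.6652 bits.
Huffman merges: 1/50+7/50→4/25; 7/50+4/25→3/10; 4/25+17/100→33/100; 9/50+19/100→37/100; 3/10+33/100→63/100; 37/100+63/100→1. L = 279/100 ≈ 2.7900.
L − H = 2.7900 − 2.6652 = 0.125 bits.

0.125 bits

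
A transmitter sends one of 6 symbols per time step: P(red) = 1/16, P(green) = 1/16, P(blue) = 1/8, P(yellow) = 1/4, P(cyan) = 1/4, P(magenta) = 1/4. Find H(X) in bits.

2.375 bits

Each probability is a power of 1/2, so log₂(1/p) is an integer.
H = Σ p·log₂(1/p) = 1/16·4 + 1/16·4 + 1/8·3 + 1/4·2 + 1/4·2 + 1/4·2 = 2.375 bits.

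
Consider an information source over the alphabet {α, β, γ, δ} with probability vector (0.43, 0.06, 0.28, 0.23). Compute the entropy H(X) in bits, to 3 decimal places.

H = −Σ pᵢ log₂ pᵢ.
−0.43·log₂(0.43) = 0.5236
−0.06·log₂(0.06) = 0.2435
−0.28·log₂(0.28) = 0.5142
−0.23·log₂(0.23) = 0.4877
Sum ≈ 1.7690 → 1.769 bits.

1.769 bits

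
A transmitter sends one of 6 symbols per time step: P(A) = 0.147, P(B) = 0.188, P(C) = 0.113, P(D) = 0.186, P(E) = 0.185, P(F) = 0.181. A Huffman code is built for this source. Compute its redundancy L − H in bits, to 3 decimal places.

0.063 bits

Entropy H = −Σ p log₂ p ≈ 2.5634 bits.
Huffman merges: 113/1000+147/1000→13/50; 181/1000+37/200→183/500; 93/500+47/250→187/500; 13/50+183/500→313/500; 187/500+313/500→1. L = 1313/500 ≈ 2.6260.
L − H = 2.6260 − 2.5634 = 0.063 bits.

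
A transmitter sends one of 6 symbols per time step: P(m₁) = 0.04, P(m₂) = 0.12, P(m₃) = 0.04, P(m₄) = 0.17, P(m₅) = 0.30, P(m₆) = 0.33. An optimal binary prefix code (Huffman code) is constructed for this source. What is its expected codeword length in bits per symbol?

Repeatedly combine the two least-probable nodes; the expected code length is the sum of the merged weights.
merge 1/25 + 1/25 → 2/25
merge 2/25 + 3/25 → 1/5
merge 17/100 + 1/5 → 37/100
merge 3/10 + 33/100 → 63/100
merge 37/100 + 63/100 → 1
L = 2/25 + 1/5 + 37/100 + 63/100 + 1 = 57/25 = 2.28 bits/symbol.

2.28 bits/symbol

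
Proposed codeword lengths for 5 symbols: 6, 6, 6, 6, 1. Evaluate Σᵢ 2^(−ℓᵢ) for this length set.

With common denominator 2^6 = 64: Σ 2^(−ℓᵢ) = 1/64 + 1/64 + 1/64 + 1/64 + 32/64 = 36/64 = 0.5625.

0.5625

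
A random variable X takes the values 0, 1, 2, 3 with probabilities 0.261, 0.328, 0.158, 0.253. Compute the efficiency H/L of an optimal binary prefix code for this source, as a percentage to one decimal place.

Entropy H = −Σ p log₂ p ≈ 1.9555 bits.
Huffman merges: 79/500+253/1000→411/1000; 261/1000+41/125→589/1000; 411/1000+589/1000→1. L = 2 ≈ 2.0000.
Efficiency = H/L = 1.9555/2.0000 = 97.8%.

97.8%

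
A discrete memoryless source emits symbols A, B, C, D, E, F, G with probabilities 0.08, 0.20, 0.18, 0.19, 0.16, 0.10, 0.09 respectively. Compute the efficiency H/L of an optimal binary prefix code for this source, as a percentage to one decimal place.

Entropy H = −Σ p log₂ p ≈ 2.7243 bits.
Huffman merges: 2/25+9/100→17/100; 1/10+4/25→13/50; 17/100+9/50→7/20; 19/100+1/5→39/100; 13/50+7/20→61/100; 39/100+61/100→1. L = 139/50 ≈ 2.7800.
Efficiency = H/L = 2.7243/2.7800 = 98.0%.

98.0%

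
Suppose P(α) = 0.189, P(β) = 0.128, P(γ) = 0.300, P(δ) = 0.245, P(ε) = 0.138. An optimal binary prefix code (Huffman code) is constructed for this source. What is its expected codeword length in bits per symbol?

2.266 bits/symbol

Repeatedly combine the two least-probable nodes; the expected code length is the sum of the merged weights.
merge 16/125 + 69/500 → 133/500
merge 189/1000 + 49/200 → 217/500
merge 133/500 + 3/10 → 283/500
merge 217/500 + 283/500 → 1
L = 133/500 + 217/500 + 283/500 + 1 = 1133/500 = 2.266 bits/symbol.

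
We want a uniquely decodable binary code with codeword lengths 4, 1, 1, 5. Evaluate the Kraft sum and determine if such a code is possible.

With common denominator 2^5 = 32: Σ 2^(−ℓᵢ) = 2/32 + 16/32 + 16/32 + 1/32 = 35/32 = 1.09375.
Kraft's inequality requires Σ ≤ 1; here Σ = 1.09375 > 1, so no such prefix code exists.

1.09375; no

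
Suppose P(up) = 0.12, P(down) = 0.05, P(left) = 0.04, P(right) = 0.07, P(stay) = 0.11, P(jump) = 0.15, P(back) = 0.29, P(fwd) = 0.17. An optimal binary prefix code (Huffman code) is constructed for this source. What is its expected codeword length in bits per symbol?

2.79 bits/symbol

Repeatedly combine the two least-probable nodes; the expected code length is the sum of the merged weights.
merge 1/25 + 1/20 → 9/100
merge 7/100 + 9/100 → 4/25
merge 11/100 + 3/25 → 23/100
merge 3/20 + 4/25 → 31/100
merge 17/100 + 23/100 → 2/5
merge 29/100 + 31/100 → 3/5
merge 2/5 + 3/5 → 1
L = 9/100 + 4/25 + 23/100 + 31/100 + 2/5 + 3/5 + 1 = 279/100 = 2.79 bits/symbol.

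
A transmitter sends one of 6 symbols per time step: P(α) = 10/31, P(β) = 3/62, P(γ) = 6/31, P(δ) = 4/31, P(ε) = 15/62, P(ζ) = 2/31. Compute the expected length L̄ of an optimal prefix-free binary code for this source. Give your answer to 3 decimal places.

Repeatedly combine the two least-probable nodes; the expected code length is the sum of the merged weights.
merge 3/62 + 2/31 → 7/62
merge 7/62 + 4/31 → 15/62
merge 6/31 + 15/62 → 27/62
merge 15/62 + 10/31 → 35/62
merge 27/62 + 35/62 → 1
L = 7/62 + 15/62 + 27/62 + 35/62 + 1 = 73/31 ≈ 2.355 bits/symbol.

2.355 bits/symbol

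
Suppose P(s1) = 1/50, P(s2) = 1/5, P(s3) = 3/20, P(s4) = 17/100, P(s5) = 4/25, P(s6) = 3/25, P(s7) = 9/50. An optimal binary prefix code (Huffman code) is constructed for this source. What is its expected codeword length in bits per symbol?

2.76 bits/symbol

Repeatedly combine the two least-probable nodes; the expected code length is the sum of the merged weights.
merge 1/50 + 3/25 → 7/50
merge 7/50 + 3/20 → 29/100
merge 4/25 + 17/100 → 33/100
merge 9/50 + 1/5 → 19/50
merge 29/100 + 33/100 → 31/50
merge 19/50 + 31/50 → 1
L = 7/50 + 29/100 + 33/100 + 19/50 + 31/50 + 1 = 69/25 = 2.76 bits/symbol.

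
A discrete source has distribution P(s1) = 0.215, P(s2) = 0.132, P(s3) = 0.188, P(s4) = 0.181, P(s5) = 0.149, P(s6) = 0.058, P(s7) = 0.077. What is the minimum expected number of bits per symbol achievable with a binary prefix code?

Repeatedly combine the two least-probable nodes; the expected code length is the sum of the merged weights.
merge 29/500 + 77/1000 → 27/200
merge 33/250 + 27/200 → 267/1000
merge 149/1000 + 181/1000 → 33/100
merge 47/250 + 43/200 → 403/1000
merge 267/1000 + 33/100 → 597/1000
merge 403/1000 + 597/1000 → 1
L = 27/200 + 267/1000 + 33/100 + 403/1000 + 597/1000 + 1 = 683/250 = 2.732 bits/symbol.

2.732 bits/symbol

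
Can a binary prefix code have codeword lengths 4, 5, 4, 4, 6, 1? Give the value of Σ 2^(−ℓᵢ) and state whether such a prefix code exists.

0.734375; yes

With common denominator 2^6 = 64: Σ 2^(−ℓᵢ) = 4/64 + 2/64 + 4/64 + 4/64 + 1/64 + 32/64 = 47/64 = 0.734375.
Kraft's inequality requires Σ ≤ 1; here Σ = 0.734375 ≤ 1, so such a prefix code exists.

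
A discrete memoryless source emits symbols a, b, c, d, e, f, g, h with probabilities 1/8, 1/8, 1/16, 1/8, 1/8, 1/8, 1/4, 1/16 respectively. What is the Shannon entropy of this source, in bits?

Each probability is a power of 1/2, so log₂(1/p) is an integer.
H = Σ p·log₂(1/p) = 1/8·3 + 1/8·3 + 1/16·4 + 1/8·3 + 1/8·3 + 1/8·3 + 1/4·2 + 1/16·4 = 2.875 bits.

2.875 bits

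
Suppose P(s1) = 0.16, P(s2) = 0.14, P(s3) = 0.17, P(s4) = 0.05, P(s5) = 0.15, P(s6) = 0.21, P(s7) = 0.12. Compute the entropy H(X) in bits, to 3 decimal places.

H = −Σ pᵢ log₂ pᵢ.
−0.16·log₂(0.16) = 0.4230
−0.14·log₂(0.14) = 0.3971
−0.17·log₂(0.17) = 0.4346
−0.05·log₂(0.05) = 0.2161
−0.15·log₂(0.15) = 0.4105
−0.21·log₂(0.21) = 0.4728
−0.12·log₂(0.12) = 0.3671
Sum ≈ 2.7212 → 2.721 bits.

2.721 bits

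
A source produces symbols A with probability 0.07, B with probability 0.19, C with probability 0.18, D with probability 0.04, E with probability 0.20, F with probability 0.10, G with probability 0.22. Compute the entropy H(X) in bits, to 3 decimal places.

2.632 bits

H = −Σ pᵢ log₂ pᵢ.
−0.07·log₂(0.07) = 0.2686
−0.19·log₂(0.19) = 0.4552
−0.18·log₂(0.18) = 0.4453
−0.04·log₂(0.04) = 0.1858
−0.20·log₂(0.20) = 0.4644
−0.10·log₂(0.10) = 0.3322
−0.22·log₂(0.22) = 0.4806
Sum ≈ 2.6320 → 2.632 bits.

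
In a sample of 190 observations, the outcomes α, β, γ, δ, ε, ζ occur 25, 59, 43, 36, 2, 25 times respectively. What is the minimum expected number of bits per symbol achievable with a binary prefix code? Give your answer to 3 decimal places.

2.416 bits/symbol

Probabilities are the counts divided by 190.
Repeatedly combine the two least-probable nodes; the expected code length is the sum of the merged weights.
merge 1/95 + 5/38 → 27/190
merge 5/38 + 27/190 → 26/95
merge 18/95 + 43/190 → 79/190
merge 26/95 + 59/190 → 111/190
merge 79/190 + 111/190 → 1
L = 27/190 + 26/95 + 79/190 + 111/190 + 1 = 459/190 ≈ 2.416 bits/symbol.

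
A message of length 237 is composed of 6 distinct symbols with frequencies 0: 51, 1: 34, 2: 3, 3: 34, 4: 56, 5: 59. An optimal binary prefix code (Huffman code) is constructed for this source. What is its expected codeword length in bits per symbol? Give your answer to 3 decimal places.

2.456 bits/symbol

Probabilities are the counts divided by 237.
Repeatedly combine the two least-probable nodes; the expected code length is the sum of the merged weights.
merge 1/79 + 34/237 → 37/237
merge 34/237 + 37/237 → 71/237
merge 17/79 + 56/237 → 107/237
merge 59/237 + 71/237 → 130/237
merge 107/237 + 130/237 → 1
L = 37/237 + 71/237 + 107/237 + 130/237 + 1 = 194/79 ≈ 2.456 bits/symbol.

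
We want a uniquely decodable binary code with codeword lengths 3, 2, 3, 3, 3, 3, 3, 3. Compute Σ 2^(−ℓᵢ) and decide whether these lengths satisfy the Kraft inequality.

1.125; no

With common denominator 2^3 = 8: Σ 2^(−ℓᵢ) = 1/8 + 2/8 + 1/8 + 1/8 + 1/8 + 1/8 + 1/8 + 1/8 = 9/8 = 1.125.
Kraft's inequality requires Σ ≤ 1; here Σ = 1.125 > 1, so no such prefix code exists.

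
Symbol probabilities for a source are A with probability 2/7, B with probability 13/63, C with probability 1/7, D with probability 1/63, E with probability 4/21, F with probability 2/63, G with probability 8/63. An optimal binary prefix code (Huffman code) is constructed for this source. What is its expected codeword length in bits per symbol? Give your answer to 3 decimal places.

Repeatedly combine the two least-probable nodes; the expected code length is the sum of the merged weights.
merge 1/63 + 2/63 → 1/21
merge 1/21 + 8/63 → 11/63
merge 1/7 + 11/63 → 20/63
merge 4/21 + 13/63 → 25/63
merge 2/7 + 20/63 → 38/63
merge 25/63 + 38/63 → 1
L = 1/21 + 11/63 + 20/63 + 25/63 + 38/63 + 1 = 160/63 ≈ 2.540 bits/symbol.

2.540 bits/symbol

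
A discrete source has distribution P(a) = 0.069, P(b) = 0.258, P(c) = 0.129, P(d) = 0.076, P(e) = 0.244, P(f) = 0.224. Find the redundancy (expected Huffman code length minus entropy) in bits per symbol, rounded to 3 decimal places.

Entropy H = −Σ p log₂ p ≈ 2.4142 bits.
Huffman merges: 69/1000+19/250→29/200; 129/1000+29/200→137/500; 28/125+61/250→117/250; 129/500+137/500→133/250; 117/250+133/250→1. L = 2419/1000 ≈ 2.4190.
L − H = 2.4190 − 2.4142 = 0.005 bits.

0.005 bits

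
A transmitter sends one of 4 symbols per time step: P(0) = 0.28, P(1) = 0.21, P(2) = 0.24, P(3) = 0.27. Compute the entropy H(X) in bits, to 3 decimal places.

H = −Σ pᵢ log₂ pᵢ.
−0.28·log₂(0.28) = 0.5142
−0.21·log₂(0.21) = 0.4728
−0.24·log₂(0.24) = 0.4941
−0.27·log₂(0.27) = 0.5100
Sum ≈ 1.9912 → 1.991 bits.

1.991 bits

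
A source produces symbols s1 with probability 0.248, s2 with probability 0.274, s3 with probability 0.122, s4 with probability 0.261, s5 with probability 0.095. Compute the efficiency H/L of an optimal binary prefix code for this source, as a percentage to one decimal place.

99.7%

Entropy H = −Σ p log₂ p ≈ 2.2093 bits.
Huffman merges: 19/200+61/500→217/1000; 217/1000+31/125→93/200; 261/1000+137/500→107/200; 93/200+107/200→1. L = 2217/1000 ≈ 2.2170.
Efficiency = H/L = 2.2093/2.2170 = 99.7%.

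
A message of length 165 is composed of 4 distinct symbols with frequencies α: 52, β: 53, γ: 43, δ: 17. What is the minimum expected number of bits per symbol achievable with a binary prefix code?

2 bits/symbol

Probabilities are the counts divided by 165.
Repeatedly combine the two least-probable nodes; the expected code length is the sum of the merged weights.
merge 17/165 + 43/165 → 4/11
merge 52/165 + 53/165 → 7/11
merge 4/11 + 7/11 → 1
L = 4/11 + 7/11 + 1 = 2 bits/symbol.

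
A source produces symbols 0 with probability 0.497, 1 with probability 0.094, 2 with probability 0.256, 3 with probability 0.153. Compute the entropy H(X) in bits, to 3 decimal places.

1.740 bits

H = −Σ pᵢ log₂ pᵢ.
−0.497·log₂(0.497) = 0.5013
−0.094·log₂(0.094) = 0.3207
−0.256·log₂(0.256) = 0.5032
−0.153·log₂(0.153) = 0.4144
Sum ≈ 1.7396 → 1.740 bits.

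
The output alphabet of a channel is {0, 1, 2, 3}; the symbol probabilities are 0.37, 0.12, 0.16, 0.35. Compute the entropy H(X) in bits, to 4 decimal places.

H = −Σ pᵢ log₂ pᵢ.
−0.37·log₂(0.37) = 0.5307
−0.12·log₂(0.12) = 0.3671
−0.16·log₂(0.16) = 0.4230
−0.35·log₂(0.35) = 0.5301
Sum ≈ 1.8509 → 1.8509 bits.

1.8509 bits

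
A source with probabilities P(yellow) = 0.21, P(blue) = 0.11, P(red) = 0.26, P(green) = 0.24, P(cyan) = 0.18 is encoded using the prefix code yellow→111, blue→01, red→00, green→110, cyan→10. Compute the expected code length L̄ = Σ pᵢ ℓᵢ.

L̄ = Σ pᵢ·ℓᵢ = 0.21·3 + 0.11·2 + 0.26·2 + 0.24·3 + 0.18·2 = 2.45 bits/symbol.

2.45 bits/symbol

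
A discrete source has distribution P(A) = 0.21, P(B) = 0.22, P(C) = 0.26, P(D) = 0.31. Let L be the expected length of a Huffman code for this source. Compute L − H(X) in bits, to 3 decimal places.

Entropy H = −Σ p log₂ p ≈ 1.9825 bits.
Huffman merges: 21/100+11/50→43/100; 13/50+31/100→57/100; 43/100+57/100→1. L = 2 ≈ 2.0000.
L − H = 2.0000 − 1.9825 = 0.018 bits.

0.018 bits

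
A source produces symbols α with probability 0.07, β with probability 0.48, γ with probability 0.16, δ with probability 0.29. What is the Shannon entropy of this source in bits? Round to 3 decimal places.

1.718 bits

H = −Σ pᵢ log₂ pᵢ.
−0.07·log₂(0.07) = 0.2686
−0.48·log₂(0.48) = 0.5083
−0.16·log₂(0.16) = 0.4230
−0.29·log₂(0.29) = 0.5179
Sum ≈ 1.7177 → 1.718 bits.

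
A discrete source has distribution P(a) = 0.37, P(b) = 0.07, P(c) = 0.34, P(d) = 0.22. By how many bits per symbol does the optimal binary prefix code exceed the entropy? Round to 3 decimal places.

0.111 bits

Entropy H = −Σ p log₂ p ≈ 1.8090 bits.
Huffman merges: 7/100+11/50→29/100; 29/100+17/50→63/100; 37/100+63/100→1. L = 48/25 ≈ 1.9200.
L − H = 1.9200 − 1.8090 = 0.111 bits.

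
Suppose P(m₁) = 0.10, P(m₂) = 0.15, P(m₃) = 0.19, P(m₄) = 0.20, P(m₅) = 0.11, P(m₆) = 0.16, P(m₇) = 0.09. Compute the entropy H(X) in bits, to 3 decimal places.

H = −Σ pᵢ log₂ pᵢ.
−0.10·log₂(0.10) = 0.3322
−0.15·log₂(0.15) = 0.4105
−0.19·log₂(0.19) = 0.4552
−0.20·log₂(0.20) = 0.4644
−0.11·log₂(0.11) = 0.3503
−0.16·log₂(0.16) = 0.4230
−0.09·log₂(0.09) = 0.3127
Sum ≈ 2.7483 → 2.748 bits.

2.748 bits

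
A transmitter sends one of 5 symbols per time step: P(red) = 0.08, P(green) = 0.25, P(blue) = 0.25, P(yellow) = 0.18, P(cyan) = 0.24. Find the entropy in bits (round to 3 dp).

H = −Σ pᵢ log₂ pᵢ.
−0.08·log₂(0.08) = 0.2915
−0.25·log₂(0.25) = 0.5000
−0.25·log₂(0.25) = 0.5000
−0.18·log₂(0.18) = 0.4453
−0.24·log₂(0.24) = 0.4941
Sum ≈ 2.2310 → 2.231 bits.

2.231 bits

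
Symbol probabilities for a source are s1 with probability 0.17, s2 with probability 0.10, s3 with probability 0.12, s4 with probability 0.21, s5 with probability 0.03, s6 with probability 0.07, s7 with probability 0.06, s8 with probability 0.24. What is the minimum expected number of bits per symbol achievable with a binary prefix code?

Repeatedly combine the two least-probable nodes; the expected code length is the sum of the merged weights.
merge 3/100 + 3/50 → 9/100
merge 7/100 + 9/100 → 4/25
merge 1/10 + 3/25 → 11/50
merge 4/25 + 17/100 → 33/100
merge 21/100 + 11/50 → 43/100
merge 6/25 + 33/100 → 57/100
merge 43/100 + 57/100 → 1
L = 9/100 + 4/25 + 11/50 + 33/100 + 43/100 + 57/100 + 1 = 14/5 = 2.8 bits/symbol.

2.8 bits/symbol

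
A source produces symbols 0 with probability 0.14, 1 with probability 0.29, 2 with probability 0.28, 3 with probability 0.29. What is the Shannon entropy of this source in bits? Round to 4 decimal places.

H = −Σ pᵢ log₂ pᵢ.
−0.14·log₂(0.14) = 0.3971
−0.29·log₂(0.29) = 0.5179
−0.28·log₂(0.28) = 0.5142
−0.29·log₂(0.29) = 0.5179
Sum ≈ 1.9471 → 1.9471 bits.

1.9471 bits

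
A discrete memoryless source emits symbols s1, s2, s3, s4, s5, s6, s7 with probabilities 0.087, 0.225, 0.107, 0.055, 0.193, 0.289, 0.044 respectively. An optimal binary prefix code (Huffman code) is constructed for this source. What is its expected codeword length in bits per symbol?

Repeatedly combine the two least-probable nodes; the expected code length is the sum of the merged weights.
merge 11/250 + 11/200 → 99/1000
merge 87/1000 + 99/1000 → 93/500
merge 107/1000 + 93/500 → 293/1000
merge 193/1000 + 9/40 → 209/500
merge 289/1000 + 293/1000 → 291/500
merge 209/500 + 291/500 → 1
L = 99/1000 + 93/500 + 293/1000 + 209/500 + 291/500 + 1 = 1289/500 = 2.578 bits/symbol.

2.578 bits/symbol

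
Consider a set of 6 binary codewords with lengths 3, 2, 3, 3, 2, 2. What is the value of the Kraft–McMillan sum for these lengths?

1.125

With common denominator 2^3 = 8: Σ 2^(−ℓᵢ) = 1/8 + 2/8 + 1/8 + 1/8 + 2/8 + 2/8 = 9/8 = 1.125.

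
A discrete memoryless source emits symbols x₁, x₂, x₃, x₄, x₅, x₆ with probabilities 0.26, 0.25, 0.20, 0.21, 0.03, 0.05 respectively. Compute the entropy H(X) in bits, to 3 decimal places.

H = −Σ pᵢ log₂ pᵢ.
−0.26·log₂(0.26) = 0.5053
−0.25·log₂(0.25) = 0.5000
−0.20·log₂(0.20) = 0.4644
−0.21·log₂(0.21) = 0.4728
−0.03·log₂(0.03) = 0.1518
−0.05·log₂(0.05) = 0.2161
Sum ≈ 2.3104 → 2.310 bits.

2.310 bits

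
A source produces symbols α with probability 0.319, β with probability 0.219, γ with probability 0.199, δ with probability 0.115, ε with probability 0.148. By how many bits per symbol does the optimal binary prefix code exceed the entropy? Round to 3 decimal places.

0.027 bits

Entropy H = −Σ p log₂ p ≈ 2.2359 bits.
Huffman merges: 23/200+37/250→263/1000; 199/1000+219/1000→209/500; 263/1000+319/1000→291/500; 209/500+291/500→1. L = 2263/1000 ≈ 2.2630.
L − H = 2.2630 − 2.2359 = 0.027 bits.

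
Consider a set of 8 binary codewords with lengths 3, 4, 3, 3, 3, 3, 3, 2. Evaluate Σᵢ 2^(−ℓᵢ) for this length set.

With common denominator 2^4 = 16: Σ 2^(−ℓᵢ) = 2/16 + 1/16 + 2/16 + 2/16 + 2/16 + 2/16 + 2/16 + 4/16 = 17/16 = 1.0625.

1.0625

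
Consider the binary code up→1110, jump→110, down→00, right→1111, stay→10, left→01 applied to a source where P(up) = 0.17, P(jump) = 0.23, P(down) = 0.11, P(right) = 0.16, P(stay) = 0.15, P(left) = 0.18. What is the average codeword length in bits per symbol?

L̄ = Σ pᵢ·ℓᵢ = 0.17·4 + 0.23·3 + 0.11·2 + 0.16·4 + 0.15·2 + 0.18·2 = 2.89 bits/symbol.

2.89 bits/symbol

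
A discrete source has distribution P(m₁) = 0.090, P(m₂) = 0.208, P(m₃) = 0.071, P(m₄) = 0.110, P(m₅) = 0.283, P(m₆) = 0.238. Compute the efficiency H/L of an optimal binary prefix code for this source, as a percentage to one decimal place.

99.2%

Entropy H = −Σ p log₂ p ≈ 2.4133 bits.
Huffman merges: 71/1000+9/100→161/1000; 11/100+161/1000→271/1000; 26/125+119/500→223/500; 271/1000+283/1000→277/500; 223/500+277/500→1. L = 304/125 ≈ 2.4320.
Efficiency = H/L = 2.4133/2.4320 = 99.2%.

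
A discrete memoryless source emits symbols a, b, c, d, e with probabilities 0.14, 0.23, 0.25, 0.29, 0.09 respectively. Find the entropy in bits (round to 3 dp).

2.215 bits

H = −Σ pᵢ log₂ pᵢ.
−0.14·log₂(0.14) = 0.3971
−0.23·log₂(0.23) = 0.4877
−0.25·log₂(0.25) = 0.5000
−0.29·log₂(0.29) = 0.5179
−0.09·log₂(0.09) = 0.3127
Sum ≈ 2.2153 → 2.215 bits.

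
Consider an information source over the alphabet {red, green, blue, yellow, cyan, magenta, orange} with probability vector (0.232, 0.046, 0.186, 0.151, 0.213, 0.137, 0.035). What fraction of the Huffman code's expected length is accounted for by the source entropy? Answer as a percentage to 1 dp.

98.4%

Entropy H = −Σ p log₂ p ≈ 2.5939 bits.
Huffman merges: 7/200+23/500→81/1000; 81/1000+137/1000→109/500; 151/1000+93/500→337/1000; 213/1000+109/500→431/1000; 29/125+337/1000→569/1000; 431/1000+569/1000→1. L = 659/250 ≈ 2.6360.
Efficiency = H/L = 2.5939/2.6360 = 98.4%.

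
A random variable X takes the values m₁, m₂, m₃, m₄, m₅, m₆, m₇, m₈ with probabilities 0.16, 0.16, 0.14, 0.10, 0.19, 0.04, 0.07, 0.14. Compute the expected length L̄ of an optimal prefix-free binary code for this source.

2.92 bits/symbol

Repeatedly combine the two least-probable nodes; the expected code length is the sum of the merged weights.
merge 1/25 + 7/100 → 11/100
merge 1/10 + 11/100 → 21/100
merge 7/50 + 7/50 → 7/25
merge 4/25 + 4/25 → 8/25
merge 19/100 + 21/100 → 2/5
merge 7/25 + 8/25 → 3/5
merge 2/5 + 3/5 → 1
L = 11/100 + 21/100 + 7/25 + 8/25 + 2/5 + 3/5 + 1 = 73/25 = 2.92 bits/symbol.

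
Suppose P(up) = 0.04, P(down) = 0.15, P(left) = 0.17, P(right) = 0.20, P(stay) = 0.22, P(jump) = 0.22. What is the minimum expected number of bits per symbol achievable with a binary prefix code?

2.55 bits/symbol

Repeatedly combine the two least-probable nodes; the expected code length is the sum of the merged weights.
merge 1/25 + 3/20 → 19/100
merge 17/100 + 19/100 → 9/25
merge 1/5 + 11/50 → 21/50
merge 11/50 + 9/25 → 29/50
merge 21/50 + 29/50 → 1
L = 19/100 + 9/25 + 21/50 + 29/50 + 1 = 51/20 = 2.55 bits/symbol.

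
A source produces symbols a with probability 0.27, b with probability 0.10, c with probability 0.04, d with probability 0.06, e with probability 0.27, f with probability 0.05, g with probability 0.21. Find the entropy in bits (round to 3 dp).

H = −Σ pᵢ log₂ pᵢ.
−0.27·log₂(0.27) = 0.5100
−0.10·log₂(0.10) = 0.3322
−0.04·log₂(0.04) = 0.1858
−0.06·log₂(0.06) = 0.2435
−0.27·log₂(0.27) = 0.5100
−0.05·log₂(0.05) = 0.2161
−0.21·log₂(0.21) = 0.4728
Sum ≈ 2.4704 → 2.470 bits.

2.470 bits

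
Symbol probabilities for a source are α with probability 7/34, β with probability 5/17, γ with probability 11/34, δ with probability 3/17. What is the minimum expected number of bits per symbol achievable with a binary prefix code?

2 bits/symbol

Repeatedly combine the two least-probable nodes; the expected code length is the sum of the merged weights.
merge 3/17 + 7/34 → 13/34
merge 5/17 + 11/34 → 21/34
merge 13/34 + 21/34 → 1
L = 13/34 + 21/34 + 1 = 2 bits/symbol.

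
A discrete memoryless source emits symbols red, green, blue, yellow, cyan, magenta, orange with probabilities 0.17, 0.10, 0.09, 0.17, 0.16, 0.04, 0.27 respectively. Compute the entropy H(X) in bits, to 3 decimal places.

2.633 bits

H = −Σ pᵢ log₂ pᵢ.
−0.17·log₂(0.17) = 0.4346
−0.10·log₂(0.10) = 0.3322
−0.09·log₂(0.09) = 0.3127
−0.17·log₂(0.17) = 0.4346
−0.16·log₂(0.16) = 0.4230
−0.04·log₂(0.04) = 0.1858
−0.27·log₂(0.27) = 0.5100
Sum ≈ 2.6328 → 2.633 bits.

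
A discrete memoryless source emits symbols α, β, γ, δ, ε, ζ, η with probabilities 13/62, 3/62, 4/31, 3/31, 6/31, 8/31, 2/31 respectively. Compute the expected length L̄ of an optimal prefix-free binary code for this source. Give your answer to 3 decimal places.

2.645 bits/symbol

Repeatedly combine the two least-probable nodes; the expected code length is the sum of the merged weights.
merge 3/62 + 2/31 → 7/62
merge 3/31 + 7/62 → 13/62
merge 4/31 + 6/31 → 10/31
merge 13/62 + 13/62 → 13/31
merge 8/31 + 10/31 → 18/31
merge 13/31 + 18/31 → 1
L = 7/62 + 13/62 + 10/31 + 13/31 + 18/31 + 1 = 82/31 ≈ 2.645 bits/symbol.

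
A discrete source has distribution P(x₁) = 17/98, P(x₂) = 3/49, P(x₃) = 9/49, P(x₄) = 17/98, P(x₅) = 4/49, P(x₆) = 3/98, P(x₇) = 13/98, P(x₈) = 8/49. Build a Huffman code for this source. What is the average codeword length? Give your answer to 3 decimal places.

2.908 bits/symbol

Repeatedly combine the two least-probable nodes; the expected code length is the sum of the merged weights.
merge 3/98 + 3/49 → 9/98
merge 4/49 + 9/98 → 17/98
merge 13/98 + 8/49 → 29/98
merge 17/98 + 17/98 → 17/49
merge 17/98 + 9/49 → 5/14
merge 29/98 + 17/49 → 9/14
merge 5/14 + 9/14 → 1
L = 9/98 + 17/98 + 29/98 + 17/49 + 5/14 + 9/14 + 1 = 285/98 ≈ 2.908 bits/symbol.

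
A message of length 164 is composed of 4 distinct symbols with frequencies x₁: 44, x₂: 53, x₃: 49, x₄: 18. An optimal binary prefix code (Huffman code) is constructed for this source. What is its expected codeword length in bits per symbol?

2 bits/symbol

Probabilities are the counts divided by 164.
Repeatedly combine the two least-probable nodes; the expected code length is the sum of the merged weights.
merge 9/82 + 11/41 → 31/82
merge 49/164 + 53/164 → 51/82
merge 31/82 + 51/82 → 1
L = 31/82 + 51/82 + 1 = 2 bits/symbol.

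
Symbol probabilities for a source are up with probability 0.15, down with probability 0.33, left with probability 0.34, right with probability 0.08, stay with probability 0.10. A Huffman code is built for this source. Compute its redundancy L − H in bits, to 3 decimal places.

0.079 bits

Entropy H = −Σ p log₂ p ≈ 2.0912 bits.
Huffman merges: 2/25+1/10→9/50; 3/20+9/50→33/100; 33/100+33/100→33/50; 17/50+33/50→1. L = 217/100 ≈ 2.1700.
L − H = 2.1700 − 2.0912 = 0.079 bits.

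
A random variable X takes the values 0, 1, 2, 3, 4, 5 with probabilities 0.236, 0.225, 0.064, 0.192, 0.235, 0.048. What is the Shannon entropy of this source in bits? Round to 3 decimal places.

H = −Σ pᵢ log₂ pᵢ.
−0.236·log₂(0.236) = 0.4916
−0.225·log₂(0.225) = 0.4842
−0.064·log₂(0.064) = 0.2538
−0.192·log₂(0.192) = 0.4571
−0.235·log₂(0.235) = 0.4910
−0.048·log₂(0.048) = 0.2103
Sum ≈ 2.3880 → 2.388 bits.

2.388 bits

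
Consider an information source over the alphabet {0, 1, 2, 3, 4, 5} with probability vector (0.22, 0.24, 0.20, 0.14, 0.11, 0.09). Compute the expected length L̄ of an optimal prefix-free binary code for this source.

2.54 bits/symbol

Repeatedly combine the two least-probable nodes; the expected code length is the sum of the merged weights.
merge 9/100 + 11/100 → 1/5
merge 7/50 + 1/5 → 17/50
merge 1/5 + 11/50 → 21/50
merge 6/25 + 17/50 → 29/50
merge 21/50 + 29/50 → 1
L = 1/5 + 17/50 + 21/50 + 29/50 + 1 = 127/50 = 2.54 bits/symbol.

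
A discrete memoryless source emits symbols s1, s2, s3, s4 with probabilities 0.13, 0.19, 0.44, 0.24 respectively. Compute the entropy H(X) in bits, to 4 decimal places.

1.8532 bits

H = −Σ pᵢ log₂ pᵢ.
−0.13·log₂(0.13) = 0.3826
−0.19·log₂(0.19) = 0.4552
−0.44·log₂(0.44) = 0.5211
−0.24·log₂(0.24) = 0.4941
Sum ≈ 1.8532 → 1.8532 bits.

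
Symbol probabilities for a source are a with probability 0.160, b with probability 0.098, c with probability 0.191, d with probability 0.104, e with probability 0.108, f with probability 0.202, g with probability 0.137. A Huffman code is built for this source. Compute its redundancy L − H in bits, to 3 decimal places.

0.045 bits

Entropy H = −Σ p log₂ p ≈ 2.7530 bits.
Huffman merges: 49/500+13/125→101/500; 27/250+137/1000→49/200; 4/25+191/1000→351/1000; 101/500+101/500→101/250; 49/200+351/1000→149/250; 101/250+149/250→1. L = 1399/500 ≈ 2.7980.
L − H = 2.7980 − 2.7530 = 0.045 bits.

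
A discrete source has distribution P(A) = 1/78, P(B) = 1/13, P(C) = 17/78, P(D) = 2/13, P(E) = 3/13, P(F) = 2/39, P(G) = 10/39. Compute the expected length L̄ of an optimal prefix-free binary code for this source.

2.5 bits/symbol

Repeatedly combine the two least-probable nodes; the expected code length is the sum of the merged weights.
merge 1/78 + 2/39 → 5/78
merge 5/78 + 1/13 → 11/78
merge 11/78 + 2/13 → 23/78
merge 17/78 + 3/13 → 35/78
merge 10/39 + 23/78 → 43/78
merge 35/78 + 43/78 → 1
L = 5/78 + 11/78 + 23/78 + 35/78 + 43/78 + 1 = 5/2 = 2.5 bits/symbol.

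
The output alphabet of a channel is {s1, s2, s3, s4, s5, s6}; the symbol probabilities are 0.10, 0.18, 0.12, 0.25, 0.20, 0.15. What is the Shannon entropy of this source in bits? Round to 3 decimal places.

H = −Σ pᵢ log₂ pᵢ.
−0.10·log₂(0.10) = 0.3322
−0.18·log₂(0.18) = 0.4453
−0.12·log₂(0.12) = 0.3671
−0.25·log₂(0.25) = 0.5000
−0.20·log₂(0.20) = 0.4644
−0.15·log₂(0.15) = 0.4105
Sum ≈ 2.5195 → 2.519 bits.

2.519 bits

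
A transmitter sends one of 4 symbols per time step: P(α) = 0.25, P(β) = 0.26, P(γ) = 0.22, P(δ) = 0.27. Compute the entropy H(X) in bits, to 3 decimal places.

H = −Σ pᵢ log₂ pᵢ.
−0.25·log₂(0.25) = 0.5000
−0.26·log₂(0.26) = 0.5053
−0.22·log₂(0.22) = 0.4806
−0.27·log₂(0.27) = 0.5100
Sum ≈ 1.9959 → 1.996 bits.

1.996 bits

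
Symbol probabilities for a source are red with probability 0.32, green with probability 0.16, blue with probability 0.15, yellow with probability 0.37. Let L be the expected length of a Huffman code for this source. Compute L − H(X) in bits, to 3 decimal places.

0.050 bits

Entropy H = −Σ p log₂ p ≈ 1.8903 bits.
Huffman merges: 3/20+4/25→31/100; 31/100+8/25→63/100; 37/100+63/100→1. L = 97/50 ≈ 1.9400.
L − H = 1.9400 − 1.8903 = 0.050 bits.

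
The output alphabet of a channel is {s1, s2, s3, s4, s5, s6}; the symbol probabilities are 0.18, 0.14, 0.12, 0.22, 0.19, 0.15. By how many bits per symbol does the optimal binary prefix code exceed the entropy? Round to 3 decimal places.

Entropy H = −Σ p log₂ p ≈ 2.5558 bits.
Huffman merges: 3/25+7/50→13/50; 3/20+9/50→33/100; 19/100+11/50→41/100; 13/50+33/100→59/100; 41/100+59/100→1. L = 259/100 ≈ 2.5900.
L − H = 2.5900 − 2.5558 = 0.034 bits.

0.034 bits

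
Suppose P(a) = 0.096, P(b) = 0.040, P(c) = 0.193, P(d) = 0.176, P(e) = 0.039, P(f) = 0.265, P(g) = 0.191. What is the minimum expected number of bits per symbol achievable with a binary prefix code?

Repeatedly combine the two least-probable nodes; the expected code length is the sum of the merged weights.
merge 39/1000 + 1/25 → 79/1000
merge 79/1000 + 12/125 → 7/40
merge 7/40 + 22/125 → 351/1000
merge 191/1000 + 193/1000 → 48/125
merge 53/200 + 351/1000 → 77/125
merge 48/125 + 77/125 → 1
L = 79/1000 + 7/40 + 351/1000 + 48/125 + 77/125 + 1 = 521/200 = 2.605 bits/symbol.

2.605 bits/symbol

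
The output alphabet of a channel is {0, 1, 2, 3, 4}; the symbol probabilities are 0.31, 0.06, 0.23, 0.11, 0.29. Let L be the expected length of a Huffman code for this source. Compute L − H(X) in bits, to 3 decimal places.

0.047 bits

Entropy H = −Σ p log₂ p ≈ 2.1232 bits.
Huffman merges: 3/50+11/100→17/100; 17/100+23/100→2/5; 29/100+31/100→3/5; 2/5+3/5→1. L = 217/100 ≈ 2.1700.
L − H = 2.1700 − 2.1232 = 0.047 bits.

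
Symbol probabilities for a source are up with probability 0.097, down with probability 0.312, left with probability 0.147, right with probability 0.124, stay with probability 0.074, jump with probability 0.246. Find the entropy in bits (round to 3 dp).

2.407 bits

H = −Σ pᵢ log₂ pᵢ.
−0.097·log₂(0.097) = 0.3265
−0.312·log₂(0.312) = 0.5243
−0.147·log₂(0.147) = 0.4066
−0.124·log₂(0.124) = 0.3734
−0.074·log₂(0.074) = 0.2780
−0.246·log₂(0.246) = 0.4977
Sum ≈ 2.4065 → 2.407 bits.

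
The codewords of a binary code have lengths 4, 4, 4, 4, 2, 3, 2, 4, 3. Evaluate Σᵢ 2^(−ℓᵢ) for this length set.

1.0625

With common denominator 2^4 = 16: Σ 2^(−ℓᵢ) = 1/16 + 1/16 + 1/16 + 1/16 + 4/16 + 2/16 + 4/16 + 1/16 + 2/16 = 17/16 = 1.0625.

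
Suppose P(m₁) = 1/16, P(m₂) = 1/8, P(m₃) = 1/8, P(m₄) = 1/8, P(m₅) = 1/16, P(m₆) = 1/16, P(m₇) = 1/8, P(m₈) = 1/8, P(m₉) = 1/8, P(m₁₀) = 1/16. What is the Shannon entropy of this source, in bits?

Each probability is a power of 1/2, so log₂(1/p) is an integer.
H = Σ p·log₂(1/p) = 1/16·4 + 1/8·3 + 1/8·3 + 1/8·3 + 1/16·4 + 1/16·4 + 1/8·3 + 1/8·3 + 1/8·3 + 1/16·4 = 3.25 bits.

3.25 bits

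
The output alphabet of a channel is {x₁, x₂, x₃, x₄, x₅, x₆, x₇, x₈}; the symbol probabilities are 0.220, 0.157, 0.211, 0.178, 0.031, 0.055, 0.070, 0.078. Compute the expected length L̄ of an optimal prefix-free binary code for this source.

Repeatedly combine the two least-probable nodes; the expected code length is the sum of the merged weights.
merge 31/1000 + 11/200 → 43/500
merge 7/100 + 39/500 → 37/250
merge 43/500 + 37/250 → 117/500
merge 157/1000 + 89/500 → 67/200
merge 211/1000 + 11/50 → 431/1000
merge 117/500 + 67/200 → 569/1000
merge 431/1000 + 569/1000 → 1
L = 43/500 + 37/250 + 117/500 + 67/200 + 431/1000 + 569/1000 + 1 = 2803/1000 = 2.803 bits/symbol.

2.803 bits/symbol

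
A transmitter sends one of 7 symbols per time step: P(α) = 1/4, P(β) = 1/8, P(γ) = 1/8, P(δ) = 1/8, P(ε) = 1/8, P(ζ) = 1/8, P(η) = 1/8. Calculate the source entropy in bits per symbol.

2.75 bits

Each probability is a power of 1/2, so log₂(1/p) is an integer.
H = Σ p·log₂(1/p) = 1/4·2 + 1/8·3 + 1/8·3 + 1/8·3 + 1/8·3 + 1/8·3 + 1/8·3 = 2.75 bits.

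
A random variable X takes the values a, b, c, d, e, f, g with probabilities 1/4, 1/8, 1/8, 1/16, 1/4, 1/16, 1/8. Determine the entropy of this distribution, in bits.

2.625 bits

Each probability is a power of 1/2, so log₂(1/p) is an integer.
H = Σ p·log₂(1/p) = 1/4·2 + 1/8·3 + 1/8·3 + 1/16·4 + 1/4·2 + 1/16·4 + 1/8·3 = 2.625 bits.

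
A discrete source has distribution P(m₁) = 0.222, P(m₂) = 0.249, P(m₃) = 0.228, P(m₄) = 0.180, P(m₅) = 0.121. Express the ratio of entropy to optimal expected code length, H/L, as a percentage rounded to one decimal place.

99.2%

Entropy H = −Σ p log₂ p ≈ 2.2818 bits.
Huffman merges: 121/1000+9/50→301/1000; 111/500+57/250→9/20; 249/1000+301/1000→11/20; 9/20+11/20→1. L = 2301/1000 ≈ 2.3010.
Efficiency = H/L = 2.2818/2.3010 = 99.2%.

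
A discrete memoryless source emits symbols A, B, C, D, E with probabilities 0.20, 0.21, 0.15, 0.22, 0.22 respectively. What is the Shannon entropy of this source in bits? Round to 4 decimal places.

2.3089 bits

H = −Σ pᵢ log₂ pᵢ.
−0.20·log₂(0.20) = 0.4644
−0.21·log₂(0.21) = 0.4728
−0.15·log₂(0.15) = 0.4105
−0.22·log₂(0.22) = 0.4806
−0.22·log₂(0.22) = 0.4806
Sum ≈ 2.3089 → 2.3089 bits.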